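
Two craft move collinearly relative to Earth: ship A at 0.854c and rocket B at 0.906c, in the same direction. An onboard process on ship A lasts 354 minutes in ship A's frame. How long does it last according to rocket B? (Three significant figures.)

Speed of ship A in rocket B's frame: u = (v_A − v_B)/(1 − v_A v_B/c²) = (0.854 − 0.906)/(1 − 0.854×0.906) = −0.052/0.226276 = −0.22981; |u| = 0.22981c.
At |u| = 0.22981c, γ = (1 − 0.0528126)^(−1/2) = 1.0275.
Ship A's interval is proper; time dilation gives Δt_B = γΔτ = 1.0275 × 354 minutes = 364 minutes.

364 minutes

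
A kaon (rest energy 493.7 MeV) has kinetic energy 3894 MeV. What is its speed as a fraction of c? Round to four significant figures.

0.9936c

γ = 1 + K/(mc²) = 1 + 3894/493.7 = 8.8874.
β = √(1 − 1/γ²) = √(1 − 0.0126605) = √0.9873395 = 0.9936.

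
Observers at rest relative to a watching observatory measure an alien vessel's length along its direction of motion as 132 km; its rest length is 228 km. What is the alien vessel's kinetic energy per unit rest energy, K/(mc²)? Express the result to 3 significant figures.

0.727

From L = L₀/γ: γ = 228/132 = 1.72727.
Since K = (γ−1)mc², K/(mc²) = 1.72727 − 1 = 0.727.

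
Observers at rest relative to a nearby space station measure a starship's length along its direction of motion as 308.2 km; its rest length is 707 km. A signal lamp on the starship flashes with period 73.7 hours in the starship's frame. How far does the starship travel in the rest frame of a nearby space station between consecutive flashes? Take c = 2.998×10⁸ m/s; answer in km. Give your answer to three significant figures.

1.64×10^11 km

From L = L₀/γ: γ = 707/308.2 = 2.29396.
β = √(1 − 1/γ²) = 0.89998. Lab-frame period = γτ = 2.29396×73.7 hours = 169.06 hours. Distance = βc × γτ = 0.89998 × 2.998×10⁸ m/s × 608616 s = 1.6421×10^14 m = 1.64×10^11 km.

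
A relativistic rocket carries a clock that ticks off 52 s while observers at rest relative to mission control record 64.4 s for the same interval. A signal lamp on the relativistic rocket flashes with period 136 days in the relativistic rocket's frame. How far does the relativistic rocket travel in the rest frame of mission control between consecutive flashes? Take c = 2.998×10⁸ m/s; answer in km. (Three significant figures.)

2.57×10^12 km

γ = Δt/Δτ = 64.4/52 = 1.23846.
β = √(1 − 1/γ²) = 0.58993. Lab-frame period = γτ = 1.23846×136 days = 168.43 days. Distance = βc × γτ = 0.58993 × 2.998×10⁸ m/s × 14552352 s = 2.5737×10^15 m = 2.57×10^12 km.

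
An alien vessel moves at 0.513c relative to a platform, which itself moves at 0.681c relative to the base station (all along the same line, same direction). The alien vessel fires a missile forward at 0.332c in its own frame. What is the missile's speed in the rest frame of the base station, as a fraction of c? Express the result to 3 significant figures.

Apply u = (u'+v)/(1+u'v) twice. Missile in the platform frame: (0.332+0.513)/(1+0.332·0.513) = 0.845/1.170316 = 0.72203c.
That velocity, transformed to the rest frame of the base station: (0.72203+0.681)/(1+0.72203·0.681) = 1.40303/1.49170243 = 0.94056c.

0.941c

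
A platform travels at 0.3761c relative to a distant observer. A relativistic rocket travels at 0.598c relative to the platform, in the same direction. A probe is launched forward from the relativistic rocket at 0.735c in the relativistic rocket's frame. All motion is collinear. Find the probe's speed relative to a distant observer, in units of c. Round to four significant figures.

0.9658c

Apply u = (u'+v)/(1+u'v) twice. Probe in the platform frame: (0.735+0.598)/(1+0.735·0.598) = 1.333/1.43953 = 0.926c.
That velocity, transformed to the rest frame of a distant observer: (0.926+0.3761)/(1+0.926·0.3761) = 1.3021/1.3482686 = 0.96576c.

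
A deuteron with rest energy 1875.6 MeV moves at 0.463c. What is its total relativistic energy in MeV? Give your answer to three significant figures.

With β = 0.463, γ = 1/√(1 − 0.463²) = 1/√0.785631 = 1.1282.
Total energy: E = γmc² = 1.1282 × 1875.6 MeV = 2120 MeV.

2120 MeV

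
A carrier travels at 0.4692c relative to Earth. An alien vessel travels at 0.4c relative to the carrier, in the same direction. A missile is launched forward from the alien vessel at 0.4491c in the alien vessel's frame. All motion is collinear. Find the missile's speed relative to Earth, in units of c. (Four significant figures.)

0.8888c

First combine the missile and alien vessel (S''→S'): u₁ = (0.4491 + 0.4)/(1 + 0.4491×0.4) = 0.8491/1.17964 = 0.7198.
Then combine with the carrier (S'→S): u = (0.7198 + 0.4692)/(1 + 0.7198×0.4692) = 1.189/1.33773016 = 0.88882.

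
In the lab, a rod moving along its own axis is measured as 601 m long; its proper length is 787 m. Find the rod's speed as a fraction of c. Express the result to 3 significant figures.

Length contraction gives γ = L₀/L = 787/601 = 1.3095.
β = √(1 − 1/γ²) = √0.416838 = 0.646.

0.646c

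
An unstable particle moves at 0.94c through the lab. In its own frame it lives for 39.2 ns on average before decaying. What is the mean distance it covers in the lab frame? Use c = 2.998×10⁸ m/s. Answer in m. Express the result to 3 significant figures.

32.4 m

β² = 0.8836, so γ = 1/√0.1164 = 2.9311.
Lab-frame lifetime: Δt = γτ = 2.9311 × 39.2 ns = 114.9 ns.
Distance: d = vΔt = 0.94 × 2.998×10⁸ m/s × 1.1490×10^-7 s = 32.4 m.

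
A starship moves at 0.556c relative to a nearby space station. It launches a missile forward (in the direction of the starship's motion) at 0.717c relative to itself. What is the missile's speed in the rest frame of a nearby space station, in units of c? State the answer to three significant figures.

Relativistic velocity addition: u = (u' + v)/(1 + u'v/c²), with u' = 0.717c and v = 0.556c.
Numerator: 0.717 + 0.556 = 1.273. Denominator: 1 + (0.717)(0.556) = 1.398652.
u = 1.273/1.398652 = 0.91016, so the speed is 0.910c.

0.910c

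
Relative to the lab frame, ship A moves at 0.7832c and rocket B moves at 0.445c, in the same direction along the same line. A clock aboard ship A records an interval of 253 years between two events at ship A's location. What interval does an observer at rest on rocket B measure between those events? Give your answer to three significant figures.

296 years

Transform ship A's velocity into rocket B's frame: (0.7832 − 0.445)/(1 − 0.7832·0.445) = 0.3382/0.651476, so the relative speed is 0.51913c.
At |u| = 0.51913c, γ = (1 − 0.269496)^(−1/2) = 1.17.
Ship A's interval is proper; time dilation gives Δt_B = γΔτ = 1.17 × 253 years = 296 years.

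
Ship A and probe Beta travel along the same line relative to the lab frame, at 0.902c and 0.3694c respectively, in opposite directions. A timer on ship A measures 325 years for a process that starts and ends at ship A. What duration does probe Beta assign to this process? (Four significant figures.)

Transform ship A's velocity into probe Beta's frame: (0.902 + 0.3694)/(1 + 0.902·0.3694) = 1.2714/1.3331988, so the relative speed is 0.95365c.
γ for this relative speed: γ = 1/√(1 − 0.909448) = 3.3232.
The clock on ship A records proper time, so probe Beta measures Δt = γΔτ = 3.3232 × 325 = 1080 years.

1080 years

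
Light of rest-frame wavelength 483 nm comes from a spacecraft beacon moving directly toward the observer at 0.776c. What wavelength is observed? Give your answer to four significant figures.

171.5 nm

Relativistic Doppler for wavelength: λ_obs = λ_src · √((1−β)/(1+β)).
With β = 0.776: factor = √(0.224/1.776) = 0.35514.
λ_obs = 483 × 0.35514 = 171.5 nm.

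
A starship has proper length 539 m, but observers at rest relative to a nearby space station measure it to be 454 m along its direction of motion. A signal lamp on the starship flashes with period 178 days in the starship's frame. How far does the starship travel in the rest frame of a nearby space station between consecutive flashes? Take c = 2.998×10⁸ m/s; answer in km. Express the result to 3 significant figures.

From L = L₀/γ: γ = 539/454 = 1.18722.
β = √(1 − 1/γ²) = 0.539. Lab-frame period = γτ = 1.18722×178 days = 211.33 days. Distance = βc × γτ = 0.539 × 2.998×10⁸ m/s × 18258912 s = 2.9505×10^15 m = 2.95×10^12 km.

2.95×10^12 km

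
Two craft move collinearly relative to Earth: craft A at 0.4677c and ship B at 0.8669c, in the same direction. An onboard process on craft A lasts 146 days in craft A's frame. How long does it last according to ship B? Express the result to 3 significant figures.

Transform craft A's velocity into ship B's frame: (0.4677 − 0.8669)/(1 − 0.4677·0.8669) = −0.3992/0.59455087, so the relative speed is 0.67143c.
γ for this relative speed: γ = 1/√(1 − 0.450818) = 1.3494.
The clock on craft A records proper time, so ship B measures Δt = γΔτ = 1.3494 × 146 = 197 days.

197 days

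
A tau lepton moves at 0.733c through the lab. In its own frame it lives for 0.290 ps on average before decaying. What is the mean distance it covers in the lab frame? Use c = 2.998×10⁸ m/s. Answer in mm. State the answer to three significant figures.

0.0937 mm

With β = 0.733, γ = 1/√(1 − 0.733²) = 1/√0.462711 = 1.4701.
Lab-frame lifetime: Δt = γτ = 1.4701 × 0.290 ps = 0.42633 ps.
Distance: d = vΔt = 0.733 × 2.998×10⁸ m/s × 4.2633×10^-13 s = 9.37×10^-5 m = 0.0937 mm.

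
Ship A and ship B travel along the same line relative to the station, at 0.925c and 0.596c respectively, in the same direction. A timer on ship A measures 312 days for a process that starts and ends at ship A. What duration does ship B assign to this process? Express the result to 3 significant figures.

Transform ship A's velocity into ship B's frame: (0.925 − 0.596)/(1 − 0.925·0.596) = 0.329/0.4487, so the relative speed is 0.73323c.
At |u| = 0.73323c, γ = (1 − 0.537626)^(−1/2) = 1.4706.
Ship A's interval is proper; time dilation gives Δt_B = γΔτ = 1.4706 × 312 days = 459 days.

459 days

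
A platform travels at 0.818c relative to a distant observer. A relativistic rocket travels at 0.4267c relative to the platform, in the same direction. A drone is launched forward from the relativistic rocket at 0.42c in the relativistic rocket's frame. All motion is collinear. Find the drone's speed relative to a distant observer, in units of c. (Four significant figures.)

0.9677c

Compose velocities in two stages. Stage 1 (into S'): u₁ = (0.42+0.4267)/(1+0.42×0.4267) = 0.71802.
Stage 2 (into S): u = (0.71802+0.818)/(1+0.71802×0.818) = 0.96767, so the speed is 0.9677c.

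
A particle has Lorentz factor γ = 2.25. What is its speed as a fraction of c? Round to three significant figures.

0.896c

β = √(1 − 1/γ²) = √(1 − 1/5.0625) = √0.802469 = 0.896.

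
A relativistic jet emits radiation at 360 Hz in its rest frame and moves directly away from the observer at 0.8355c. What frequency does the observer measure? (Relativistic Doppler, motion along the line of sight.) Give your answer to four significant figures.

Relativistic Doppler (source moving away): f_obs = f_src · √((1−β)/(1+β)).
With β = 0.8355: factor = √(0.1645/1.8355) = 0.29937.
f_obs = 360 × 0.29937 = 107.8 Hz.

107.8 Hz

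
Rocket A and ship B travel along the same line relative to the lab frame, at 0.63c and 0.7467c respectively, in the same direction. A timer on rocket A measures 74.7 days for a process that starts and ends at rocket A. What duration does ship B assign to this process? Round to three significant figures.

76.6 days

The velocity of rocket A relative to ship B is (0.63 − 0.7467)c / (1 − 0.63×0.7467) = −0.22036c; relative speed 0.22036c.
At |u| = 0.22036c, γ = (1 − 0.0485585)^(−1/2) = 1.0252.
The clock on rocket A records proper time, so ship B measures Δt = γΔτ = 1.0252 × 74.7 = 76.6 days.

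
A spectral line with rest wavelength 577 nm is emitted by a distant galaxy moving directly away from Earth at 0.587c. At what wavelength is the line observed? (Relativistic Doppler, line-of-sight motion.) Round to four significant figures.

Relativistic Doppler for wavelength: λ_obs = λ_src · √((1+β)/(1−β)).
With β = 0.587: factor = √(1.587/0.413) = 1.9603.
λ_obs = 577 × 1.9603 = 1131 nm.

1131 nm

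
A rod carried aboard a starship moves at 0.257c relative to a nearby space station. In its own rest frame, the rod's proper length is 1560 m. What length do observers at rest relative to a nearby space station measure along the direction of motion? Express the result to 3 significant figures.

1510 m

β² = 0.066049, so γ = 1/√0.933951 = 1.0348.
Length contraction: L = L₀/γ = 1560/1.0348 = 1510 m.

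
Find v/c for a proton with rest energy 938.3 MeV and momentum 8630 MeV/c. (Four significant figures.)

0.9941

βγ = pc/(mc²) = 8630/938.3 = 9.1975.
Since γ² = 1 + (βγ)² = 85.594, γ = √85.594 = 9.2517, and β = (βγ)/γ = 9.1975/9.2517 = 0.9941.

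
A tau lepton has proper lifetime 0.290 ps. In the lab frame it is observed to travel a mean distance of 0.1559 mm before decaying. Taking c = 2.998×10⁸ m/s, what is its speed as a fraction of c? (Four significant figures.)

0.8734c

Lab distance = (lab lifetime)·v = γτ·βc, so βγ = d/(cτ) = 1.559×10^-4/(2.998×10⁸ × 2.900×10^-13) = 1.7931.
With βγ = 1.7931: γ² = 1 + (βγ)² = 4.21521, and β = (βγ)/γ = 1.7931/2.0531 = 0.8734.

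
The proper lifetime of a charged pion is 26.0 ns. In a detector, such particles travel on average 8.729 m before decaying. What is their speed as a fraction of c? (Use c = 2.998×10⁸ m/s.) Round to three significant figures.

0.746c

Let x = d/(cτ) = 8.729 m / (2.998×10⁸ m/s × 2.600×10^-8 s) = 1.1198. Since d = βγcτ, x = βγ = β/√(1−β²).
Solving: β² = x²/(1+x²) = 1.25395/2.25395 = 0.556334, so β = 0.746.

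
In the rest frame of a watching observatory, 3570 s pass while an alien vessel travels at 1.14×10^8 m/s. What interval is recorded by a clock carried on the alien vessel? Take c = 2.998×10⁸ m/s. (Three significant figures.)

β = v/c = (1.14×10^8 m/s)/(2.998×10⁸ m/s) = 0.380254.
β² = 0.1445931, so γ = 1/√0.8554069 = 1.0812.
The alien vessel's clock runs slow as seen from a watching observatory, so Δτ = Δt/γ = 3570/1.0812 = 3300 s.

3300 s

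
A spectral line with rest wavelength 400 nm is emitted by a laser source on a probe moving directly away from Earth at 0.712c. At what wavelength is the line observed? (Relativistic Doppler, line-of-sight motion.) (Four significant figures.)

Relativistic Doppler for wavelength: λ_obs = λ_src · √((1+β)/(1−β)).
With β = 0.712: factor = √(1.712/0.288) = 2.4381.
λ_obs = 400 × 2.4381 = 975.2 nm.

975.2 nm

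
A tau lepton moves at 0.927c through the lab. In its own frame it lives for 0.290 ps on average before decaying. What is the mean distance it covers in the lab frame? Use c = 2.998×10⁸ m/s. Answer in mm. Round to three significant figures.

γ = 1/√(1 − β²) = 1/√(1 − 0.859329) = 1/√0.140671 = 1/0.375061 = 2.6662.
Lab-frame lifetime: Δt = γτ = 2.6662 × 0.290 ps = 0.7732 ps.
Distance: d = vΔt = 0.927 × 2.998×10⁸ m/s × 7.7320×10^-13 s = 2.15×10^-4 m = 0.215 mm.

0.215 mm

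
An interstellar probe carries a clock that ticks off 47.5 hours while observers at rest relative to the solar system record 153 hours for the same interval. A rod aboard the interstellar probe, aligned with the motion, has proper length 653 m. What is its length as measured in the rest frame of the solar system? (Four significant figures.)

γ = Δt/Δτ = 153/47.5 = 3.22105.
The rod contracts by the same γ: 653 m / 3.22105 = 202.7 m.

202.7 m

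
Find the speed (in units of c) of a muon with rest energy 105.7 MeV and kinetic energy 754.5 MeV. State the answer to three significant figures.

0.992c

K = (γ−1)mc², so γ = 1 + 754.5/105.7 = 8.1381.
Then v/c = √(1 − γ⁻²) = √(1 − 0.0150992) = √0.9849008 = 0.992.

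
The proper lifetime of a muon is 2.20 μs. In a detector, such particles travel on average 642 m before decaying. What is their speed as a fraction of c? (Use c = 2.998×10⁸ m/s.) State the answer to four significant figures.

Let x = d/(cτ) = 642.0 m / (2.998×10⁸ m/s × 2.200×10^-6 s) = 0.97338. Since d = βγcτ, x = βγ = β/√(1−β²).
Solving: β² = x²/(1+x²) = 0.947469/1.947469 = 0.486513, so β = 0.6975.

0.6975c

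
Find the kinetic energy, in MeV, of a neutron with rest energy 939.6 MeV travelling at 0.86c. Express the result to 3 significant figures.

γ = 1/√(1 − β²) = 1/√(1 − 0.7396) = 1/√0.2604 = 1/0.510294 = 1.95965.
Kinetic energy: K = (γ − 1)mc² = (1.95965 − 1) × 939.6 MeV = 0.95965 × 939.6 = 902 MeV.

902 MeV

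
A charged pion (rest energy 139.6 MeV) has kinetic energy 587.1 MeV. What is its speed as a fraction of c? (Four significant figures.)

0.9814c

K = (γ−1)mc², so γ = 1 + 587.1/139.6 = 5.2056.
Then v/c = √(1 − γ⁻²) = √(1 − 0.0369027) = √0.9630973 = 0.9814.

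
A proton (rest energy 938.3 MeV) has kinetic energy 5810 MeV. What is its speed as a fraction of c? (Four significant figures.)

0.9903c

γ = 1 + K/(mc²) = 1 + 5810/938.3 = 7.192.
β = √(1 − 1/γ²) = √(1 − 0.0193331) = √0.9806669 = 0.9903.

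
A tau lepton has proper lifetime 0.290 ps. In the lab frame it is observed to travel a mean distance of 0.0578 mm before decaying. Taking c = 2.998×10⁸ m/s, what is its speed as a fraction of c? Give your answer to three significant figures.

Lab distance = (lab lifetime)·v = γτ·βc, so βγ = d/(cτ) = 5.780×10^-5/(2.998×10⁸ × 2.900×10^-13) = 0.66481.
With βγ = 0.66481: γ² = 1 + (βγ)² = 1.441972, and β = (βγ)/γ = 0.66481/1.20082 = 0.554.

0.554c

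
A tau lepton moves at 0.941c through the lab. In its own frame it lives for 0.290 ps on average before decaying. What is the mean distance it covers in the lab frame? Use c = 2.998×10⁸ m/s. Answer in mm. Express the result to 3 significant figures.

β² = 0.885481, so γ = 1/√0.114519 = 2.955.
Lab-frame lifetime: Δt = γτ = 2.955 × 0.290 ps = 0.85695 ps.
Distance: d = vΔt = 0.941 × 2.998×10⁸ m/s × 8.5695×10^-13 s = 2.42×10^-4 m = 0.242 mm.

0.242 mm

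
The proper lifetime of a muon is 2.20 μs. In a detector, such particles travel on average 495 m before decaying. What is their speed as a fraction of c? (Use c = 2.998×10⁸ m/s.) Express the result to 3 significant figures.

Lab distance = (lab lifetime)·v = γτ·βc, so βγ = d/(cτ) = 495.0/(2.998×10⁸ × 2.200×10^-6) = 0.7505.
With βγ = 0.7505: γ² = 1 + (βγ)² = 1.56325, and β = (βγ)/γ = 0.7505/1.2503 = 0.600.

0.600c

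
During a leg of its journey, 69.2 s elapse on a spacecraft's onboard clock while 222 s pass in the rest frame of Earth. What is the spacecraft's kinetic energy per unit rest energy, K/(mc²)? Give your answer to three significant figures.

The time-dilation ratio gives γ = 222/69.2 = 3.20809.
Since K = (γ−1)mc², K/(mc²) = 3.20809 − 1 = 2.21.

2.21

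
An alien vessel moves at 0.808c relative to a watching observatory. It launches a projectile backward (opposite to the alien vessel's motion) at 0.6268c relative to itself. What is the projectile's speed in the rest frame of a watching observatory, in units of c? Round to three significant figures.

0.367c

In units of c, u = (u' + v)/(1 + u'v) with u' = −0.6268 and v = 0.808.
Numerator: −0.6268 + 0.808 = 0.1812. Denominator: 1 + (−0.6268)(0.808) = 0.4935456.
u = 0.1812/0.4935456 = 0.36714, so the speed is 0.367c.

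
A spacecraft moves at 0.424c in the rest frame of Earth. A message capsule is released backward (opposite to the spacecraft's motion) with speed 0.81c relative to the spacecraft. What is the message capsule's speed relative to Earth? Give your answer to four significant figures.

Relativistic velocity addition: u = (u' + v)/(1 + u'v/c²), with u' = −0.81c and v = 0.424c.
Numerator: −0.81 + 0.424 = −0.386. Denominator: 1 + (−0.81)(0.424) = 0.65656.
u = −0.386/0.65656 = −0.58791, so the speed is 0.5879c.

0.5879c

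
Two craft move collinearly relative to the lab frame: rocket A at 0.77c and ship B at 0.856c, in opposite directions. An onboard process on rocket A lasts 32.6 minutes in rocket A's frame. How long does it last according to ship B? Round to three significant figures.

Transform rocket A's velocity into ship B's frame: (0.77 + 0.856)/(1 + 0.77·0.856) = 1.626/1.65912, so the relative speed is 0.98004c.
γ for this relative speed: γ = 1/√(1 − 0.960478) = 5.0301.
Rocket A's interval is proper; time dilation gives Δt_B = γΔτ = 5.0301 × 32.6 minutes = 164 minutes.

164 minutes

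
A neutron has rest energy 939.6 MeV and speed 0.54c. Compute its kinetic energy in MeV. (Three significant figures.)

Lorentz factor: γ = (1 − 0.2916)^(−1/2) = 1.18812.
Kinetic energy: K = (γ − 1)mc² = (1.18812 − 1) × 939.6 MeV = 0.18812 × 939.6 = 177 MeV.

177 MeV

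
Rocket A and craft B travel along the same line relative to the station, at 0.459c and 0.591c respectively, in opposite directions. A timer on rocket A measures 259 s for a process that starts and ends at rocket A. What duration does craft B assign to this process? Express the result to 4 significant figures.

The velocity of rocket A relative to craft B is (0.459 + 0.591)c / (1 + 0.459×0.591) = 0.82595c; relative speed 0.82595c.
γ for this relative speed: γ = 1/√(1 − 0.682193) = 1.7739.
The clock on rocket A records proper time, so craft B measures Δt = γΔτ = 1.7739 × 259 = 459.4 s.

459.4 s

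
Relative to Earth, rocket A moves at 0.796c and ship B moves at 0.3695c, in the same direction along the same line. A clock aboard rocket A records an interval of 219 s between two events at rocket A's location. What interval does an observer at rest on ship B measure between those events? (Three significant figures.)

The velocity of rocket A relative to ship B is (0.796 − 0.3695)c / (1 − 0.796×0.3695) = 0.60421c; relative speed 0.60421c.
At |u| = 0.60421c, γ = (1 − 0.36507)^(−1/2) = 1.255.
Rocket A's interval is proper; time dilation gives Δt_B = γΔτ = 1.255 × 219 s = 275 s.

275 s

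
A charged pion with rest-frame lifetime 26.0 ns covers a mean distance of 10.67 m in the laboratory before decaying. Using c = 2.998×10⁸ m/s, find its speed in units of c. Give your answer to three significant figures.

Lab distance = (lab lifetime)·v = γτ·βc, so βγ = d/(cτ) = 10.67/(2.998×10⁸ × 2.600×10^-8) = 1.3689.
With βγ = 1.3689: γ² = 1 + (βγ)² = 2.87389, and β = (βγ)/γ = 1.3689/1.69526 = 0.807.

0.807c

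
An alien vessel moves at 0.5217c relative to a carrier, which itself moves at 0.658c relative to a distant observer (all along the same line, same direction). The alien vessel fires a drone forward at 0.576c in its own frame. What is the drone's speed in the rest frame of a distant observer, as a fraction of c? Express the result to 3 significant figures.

0.966c

First combine the drone and alien vessel (S''→S'): u₁ = (0.576 + 0.5217)/(1 + 0.576×0.5217) = 1.0977/1.3004992 = 0.84406.
Then combine with the carrier (S'→S): u = (0.84406 + 0.658)/(1 + 0.84406×0.658) = 1.50206/1.55539148 = 0.96571.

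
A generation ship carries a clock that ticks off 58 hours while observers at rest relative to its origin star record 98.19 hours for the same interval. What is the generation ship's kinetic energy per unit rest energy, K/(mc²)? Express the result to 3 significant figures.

The time-dilation ratio gives γ = 98.19/58 = 1.69293.
K/(mc²) = γ − 1 = 1.69293 − 1 = 0.693.

0.693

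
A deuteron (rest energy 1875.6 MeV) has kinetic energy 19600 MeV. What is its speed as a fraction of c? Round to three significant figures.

0.996c

γ = 1 + K/(mc²) = 1 + 19600/1875.6 = 11.45.
β = √(1 − 1/γ²) = √(1 − 0.00762762) = √0.99237238 = 0.996.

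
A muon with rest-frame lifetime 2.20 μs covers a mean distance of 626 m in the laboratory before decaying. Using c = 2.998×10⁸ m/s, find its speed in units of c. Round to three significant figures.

0.688c

Lab distance = (lab lifetime)·v = γτ·βc, so βγ = d/(cτ) = 626.0/(2.998×10⁸ × 2.200×10^-6) = 0.94912.
With βγ = 0.94912: γ² = 1 + (βγ)² = 1.900829, and β = (βγ)/γ = 0.94912/1.37871 = 0.688.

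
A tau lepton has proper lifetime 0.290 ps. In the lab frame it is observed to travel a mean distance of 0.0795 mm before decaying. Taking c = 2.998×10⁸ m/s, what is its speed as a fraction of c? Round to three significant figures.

0.675c

Let x = d/(cτ) = 7.950×10^-5 m / (2.998×10⁸ m/s × 2.900×10^-13 s) = 0.9144. Since d = βγcτ, x = βγ = β/√(1−β²).
Solving: β² = x²/(1+x²) = 0.836127/1.836127 = 0.455375, so β = 0.675.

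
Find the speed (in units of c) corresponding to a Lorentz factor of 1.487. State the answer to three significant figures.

β = √(1 − 1/γ²) = √(1 − 1/2.211169) = √0.547751 = 0.740.

0.740c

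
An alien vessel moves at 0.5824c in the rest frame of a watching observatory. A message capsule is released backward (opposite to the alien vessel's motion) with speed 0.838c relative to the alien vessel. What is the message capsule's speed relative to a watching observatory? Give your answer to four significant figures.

In units of c, u = (u' + v)/(1 + u'v) with u' = −0.838 and v = 0.5824.
Numerator: −0.838 + 0.5824 = −0.2556. Denominator: 1 + (−0.838)(0.5824) = 0.5119488.
u = −0.2556/0.5119488 = −0.49927, so the speed is 0.4993c.

0.4993c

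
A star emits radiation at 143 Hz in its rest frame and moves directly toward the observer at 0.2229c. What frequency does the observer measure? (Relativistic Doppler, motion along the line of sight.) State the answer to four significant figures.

Relativistic Doppler (source moving toward): f_obs = f_src · √((1+β)/(1−β)).
With β = 0.2229: factor = √(1.2229/0.7771) = 1.2545.
f_obs = 143 × 1.2545 = 179.4 Hz.

179.4 Hz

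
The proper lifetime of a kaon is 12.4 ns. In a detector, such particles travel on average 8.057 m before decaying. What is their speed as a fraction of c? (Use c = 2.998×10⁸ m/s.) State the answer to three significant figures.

0.908c

Let x = d/(cτ) = 8.057 m / (2.998×10⁸ m/s × 1.240×10^-8 s) = 2.1673. Since d = βγcτ, x = βγ = β/√(1−β²).
Solving: β² = x²/(1+x²) = 4.69719/5.69719 = 0.824475, so β = 0.908.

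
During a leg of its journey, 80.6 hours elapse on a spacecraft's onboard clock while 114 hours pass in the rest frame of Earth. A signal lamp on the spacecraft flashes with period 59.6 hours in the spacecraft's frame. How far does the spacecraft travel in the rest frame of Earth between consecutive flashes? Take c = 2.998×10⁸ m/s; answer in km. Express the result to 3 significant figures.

6.43×10^10 km

From Δt = γΔτ: γ = 114/80.6 = 1.41439.
β = √(1 − 1/γ²) = 0.70719. Lab-frame period = γτ = 1.41439×59.6 hours = 84.298 hours. Distance = βc × γτ = 0.70719 × 2.998×10⁸ m/s × 303472.8 s = 6.4341×10^13 m = 6.43×10^10 km.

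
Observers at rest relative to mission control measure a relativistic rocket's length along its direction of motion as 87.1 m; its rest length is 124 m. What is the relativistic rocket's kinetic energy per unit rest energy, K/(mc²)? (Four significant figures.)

From L = L₀/γ: γ = 124/87.1 = 1.42365.
Since K = (γ−1)mc², K/(mc²) = 1.42365 − 1 = 0.4237.

0.4237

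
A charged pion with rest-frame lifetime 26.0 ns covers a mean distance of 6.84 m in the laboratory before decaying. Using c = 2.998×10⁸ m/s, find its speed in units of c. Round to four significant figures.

Lab distance = (lab lifetime)·v = γτ·βc, so βγ = d/(cτ) = 6.840/(2.998×10⁸ × 2.600×10^-8) = 0.87751.
With βγ = 0.87751: γ² = 1 + (βγ)² = 1.770024, and β = (βγ)/γ = 0.87751/1.33042 = 0.6596.

0.6596c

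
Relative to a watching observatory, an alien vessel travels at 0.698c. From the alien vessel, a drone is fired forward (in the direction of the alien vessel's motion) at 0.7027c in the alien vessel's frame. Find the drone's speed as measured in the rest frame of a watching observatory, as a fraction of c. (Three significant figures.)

0.940c

Relativistic velocity addition: u = (u' + v)/(1 + u'v/c²), with u' = 0.7027c and v = 0.698c.
Numerator: 0.7027 + 0.698 = 1.4007. Denominator: 1 + (0.7027)(0.698) = 1.4904846.
u = 1.4007/1.4904846 = 0.93976, so the speed is 0.940c.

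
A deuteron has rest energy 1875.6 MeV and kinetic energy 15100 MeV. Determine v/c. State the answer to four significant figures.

0.9939

K = (γ−1)mc², so γ = 1 + 15100/1875.6 = 9.0508.
Then v/c = √(1 − γ⁻²) = √(1 − 0.0122075) = √0.9877925 = 0.9939.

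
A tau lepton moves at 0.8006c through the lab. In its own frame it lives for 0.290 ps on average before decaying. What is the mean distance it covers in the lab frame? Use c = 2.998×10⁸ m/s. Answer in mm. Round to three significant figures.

γ = 1/√(1 − β²) = 1/√(1 − 0.64096036) = 1/√0.35903964 = 1/0.599199 = 1.6689.
Lab-frame lifetime: Δt = γτ = 1.6689 × 0.290 ps = 0.48398 ps.
Distance: d = vΔt = 0.8006 × 2.998×10⁸ m/s × 4.8398×10^-13 s = 1.16×10^-4 m = 0.116 mm.

0.116 mm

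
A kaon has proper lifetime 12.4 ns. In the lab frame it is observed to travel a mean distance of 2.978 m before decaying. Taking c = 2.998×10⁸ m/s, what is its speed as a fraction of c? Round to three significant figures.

0.625c

d = βγcτ ⇒ βγ = d/(cτ) = 2.978 m / (3.71752 m) = 0.80107.
β = (βγ)/√(1+(βγ)²) = 0.80107/√1.641713 = 0.625.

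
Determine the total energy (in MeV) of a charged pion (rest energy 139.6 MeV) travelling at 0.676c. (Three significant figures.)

189 MeV

γ = 1/√(1 − β²) = 1/√(1 − 0.456976) = 1/√0.543024 = 1/0.736902 = 1.357.
Total energy: E = γmc² = 1.357 × 139.6 MeV = 189 MeV.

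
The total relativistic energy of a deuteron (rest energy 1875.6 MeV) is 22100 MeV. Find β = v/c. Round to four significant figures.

γ = E/(mc²) = 22100/1875.6 = 11.783.
β = √(1 − 1/γ²) = √(1 − 0.00720258) = √0.99279742 = 0.9964.

0.9964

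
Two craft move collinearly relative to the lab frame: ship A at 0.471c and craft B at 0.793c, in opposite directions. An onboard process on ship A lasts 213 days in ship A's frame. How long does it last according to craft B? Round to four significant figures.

544.4 days

The velocity of ship A relative to craft B is (0.471 + 0.793)c / (1 + 0.471×0.793) = 0.92027c; relative speed 0.92027c.
At |u| = 0.92027c, γ = (1 − 0.846897)^(−1/2) = 2.5557.
Ship A's interval is proper; time dilation gives Δt_B = γΔτ = 2.5557 × 213 days = 544.4 days.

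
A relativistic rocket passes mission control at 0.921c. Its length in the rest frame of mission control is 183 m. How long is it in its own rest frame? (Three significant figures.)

470 m

γ = 1/√(1 − β²) = 1/√(1 − 0.848241) = 1/√0.151759 = 1/0.389563 = 2.567.
Proper length: L₀ = γ·L = 2.567 × 183 = 470 m.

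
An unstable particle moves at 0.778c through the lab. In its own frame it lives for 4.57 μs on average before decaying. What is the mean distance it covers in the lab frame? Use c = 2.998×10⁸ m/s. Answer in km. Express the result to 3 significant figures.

1.70 km

With β = 0.778, γ = 1/√(1 − 0.778²) = 1/√0.394716 = 1.5917.
Lab-frame lifetime: Δt = γτ = 1.5917 × 4.57 μs = 7.2741 μs.
Distance: d = vΔt = 0.778 × 2.998×10⁸ m/s × 7.2741×10^-6 s = 1700 m = 1.70 km.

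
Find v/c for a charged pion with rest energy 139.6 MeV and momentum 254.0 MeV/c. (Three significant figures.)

pc/(mc²) = 254.0/139.6 = 1.8195 = βγ = β/√(1−β²).
So β² = x²/(1 + x²) with x = 1.8195: x² = 3.31058, β² = 3.31058/4.31058 = 0.768013, β = 0.876.

0.876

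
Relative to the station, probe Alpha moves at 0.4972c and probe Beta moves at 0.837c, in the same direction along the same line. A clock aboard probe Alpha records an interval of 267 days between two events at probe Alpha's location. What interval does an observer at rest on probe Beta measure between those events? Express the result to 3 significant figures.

Transform probe Alpha's velocity into probe Beta's frame: (0.4972 − 0.837)/(1 − 0.4972·0.837) = −0.3398/0.5838436, so the relative speed is 0.58201c.
At |u| = 0.58201c, γ = (1 − 0.338736)^(−1/2) = 1.2297.
Probe Alpha's interval is proper; time dilation gives Δt_B = γΔτ = 1.2297 × 267 days = 328 days.

328 days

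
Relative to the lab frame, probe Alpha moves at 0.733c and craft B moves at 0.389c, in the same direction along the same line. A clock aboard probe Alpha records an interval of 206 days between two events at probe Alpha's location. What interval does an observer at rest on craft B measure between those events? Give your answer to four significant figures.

Speed of probe Alpha in craft B's frame: u = (v_A − v_B)/(1 − v_A v_B/c²) = (0.733 − 0.389)/(1 − 0.733×0.389) = 0.344/0.714863 = 0.48121; |u| = 0.48121c.
At |u| = 0.48121c, γ = (1 − 0.231563)^(−1/2) = 1.1408.
The clock on probe Alpha records proper time, so craft B measures Δt = γΔτ = 1.1408 × 206 = 235.0 days.

235.0 days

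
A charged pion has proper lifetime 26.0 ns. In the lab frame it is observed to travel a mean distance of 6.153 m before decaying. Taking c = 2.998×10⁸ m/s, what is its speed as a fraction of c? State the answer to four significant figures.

Let x = d/(cτ) = 6.153 m / (2.998×10⁸ m/s × 2.600×10^-8 s) = 0.78937. Since d = βγcτ, x = βγ = β/√(1−β²).
Solving: β² = x²/(1+x²) = 0.623105/1.623105 = 0.383897, so β = 0.6196.

0.6196c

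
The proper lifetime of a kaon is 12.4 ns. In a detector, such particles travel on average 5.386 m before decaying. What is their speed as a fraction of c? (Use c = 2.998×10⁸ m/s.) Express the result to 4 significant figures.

Let x = d/(cτ) = 5.386 m / (2.998×10⁸ m/s × 1.240×10^-8 s) = 1.4488. Since d = βγcτ, x = βγ = β/√(1−β²).
Solving: β² = x²/(1+x²) = 2.09902/3.09902 = 0.677317, so β = 0.8230.

0.8230c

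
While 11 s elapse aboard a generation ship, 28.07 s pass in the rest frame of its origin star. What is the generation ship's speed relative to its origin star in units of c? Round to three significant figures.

γ = Δt/Δτ = 28.07/11 = 2.5518.
β = √(1 − 1/γ²) = √(1 − 0.15357) = √0.84643 = 0.920.

0.920c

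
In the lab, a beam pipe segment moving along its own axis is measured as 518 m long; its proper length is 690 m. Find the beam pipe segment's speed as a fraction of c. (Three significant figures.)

Length contraction gives γ = L₀/L = 690/518 = 1.332.
β = √(1 − 1/γ²) = √0.436373 = 0.661.

0.661c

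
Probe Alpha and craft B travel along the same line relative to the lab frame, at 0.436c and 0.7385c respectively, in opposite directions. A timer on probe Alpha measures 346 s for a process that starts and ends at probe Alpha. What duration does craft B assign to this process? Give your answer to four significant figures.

Speed of probe Alpha in craft B's frame: u = (v_A + v_B)/(1 + v_A v_B/c²) = (0.436 + 0.7385)/(1 + 0.436×0.7385) = 1.1745/1.321986 = 0.88844; |u| = 0.88844c.
At |u| = 0.88844c, γ = (1 − 0.789326)^(−1/2) = 2.1787.
The clock on probe Alpha records proper time, so craft B measures Δt = γΔτ = 2.1787 × 346 = 753.8 s.

753.8 s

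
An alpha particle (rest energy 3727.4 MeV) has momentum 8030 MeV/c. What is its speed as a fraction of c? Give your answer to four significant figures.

0.9070c

βγ = pc/(mc²) = 8030/3727.4 = 2.1543.
Since γ² = 1 + (βγ)² = 5.64101, γ = √5.64101 = 2.37508, and β = (βγ)/γ = 2.1543/2.37508 = 0.9070.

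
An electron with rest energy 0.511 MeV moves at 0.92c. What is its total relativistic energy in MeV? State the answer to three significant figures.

1.30 MeV

γ = 1/√(1 − β²) = 1/√(1 − 0.8464) = 1/√0.1536 = 1/0.391918 = 2.5516.
Total energy: E = γmc² = 2.5516 × 0.511 MeV = 1.30 MeV.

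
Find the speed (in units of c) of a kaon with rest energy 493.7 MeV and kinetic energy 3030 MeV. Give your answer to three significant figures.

K = (γ−1)mc², so γ = 1 + 3030/493.7 = 7.1373.
Then v/c = √(1 − γ⁻²) = √(1 − 0.0196305) = √0.9803695 = 0.990.

0.990c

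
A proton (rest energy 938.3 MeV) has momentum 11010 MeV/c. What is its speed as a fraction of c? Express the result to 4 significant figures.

0.9964c

βγ = pc/(mc²) = 11010/938.3 = 11.734.
Since γ² = 1 + (βγ)² = 138.687, γ = √138.687 = 11.7765, and β = (βγ)/γ = 11.734/11.7765 = 0.9964.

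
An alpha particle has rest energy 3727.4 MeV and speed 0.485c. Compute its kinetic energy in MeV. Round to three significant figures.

535 MeV

Lorentz factor: γ = (1 − 0.235225)^(−1/2) = 1.14349.
Kinetic energy: K = (γ − 1)mc² = (1.14349 − 1) × 3727.4 MeV = 0.14349 × 3727.4 = 535 MeV.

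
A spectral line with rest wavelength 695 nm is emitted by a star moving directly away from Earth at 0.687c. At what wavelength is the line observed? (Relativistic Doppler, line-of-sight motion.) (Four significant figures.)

Relativistic Doppler for wavelength: λ_obs = λ_src · √((1+β)/(1−β)).
With β = 0.687: factor = √(1.687/0.313) = 2.3216.
λ_obs = 695 × 2.3216 = 1614 nm.

1614 nm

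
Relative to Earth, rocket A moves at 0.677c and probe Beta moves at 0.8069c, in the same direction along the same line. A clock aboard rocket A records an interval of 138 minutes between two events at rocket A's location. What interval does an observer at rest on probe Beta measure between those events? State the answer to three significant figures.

Speed of rocket A in probe Beta's frame: u = (v_A − v_B)/(1 − v_A v_B/c²) = (0.677 − 0.8069)/(1 − 0.677×0.8069) = −0.1299/0.4537287 = −0.28629; |u| = 0.28629c.
At |u| = 0.28629c, γ = (1 − 0.081962)^(−1/2) = 1.0437.
Rocket A's interval is proper; time dilation gives Δt_B = γΔτ = 1.0437 × 138 minutes = 144 minutes.

144 minutes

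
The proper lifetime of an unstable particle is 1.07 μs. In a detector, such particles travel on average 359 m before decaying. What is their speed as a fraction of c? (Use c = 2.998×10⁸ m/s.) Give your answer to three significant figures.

Lab distance = (lab lifetime)·v = γτ·βc, so βγ = d/(cτ) = 359.0/(2.998×10⁸ × 1.070×10^-6) = 1.1191.
With βγ = 1.1191: γ² = 1 + (βγ)² = 2.25238, and β = (βγ)/γ = 1.1191/1.50079 = 0.746.

0.746c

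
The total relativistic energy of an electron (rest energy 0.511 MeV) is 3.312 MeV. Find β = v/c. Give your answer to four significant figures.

0.9880

Total energy E = γmc² gives γ = 3.312/0.511 = 6.4814.
Hence β = √(1 − 1/γ²) = √(1 − 0.0238047) = √0.9761953 = 0.9880.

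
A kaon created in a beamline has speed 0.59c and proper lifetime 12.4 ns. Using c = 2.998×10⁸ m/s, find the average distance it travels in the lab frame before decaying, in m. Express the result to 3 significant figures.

2.72 m

With β = 0.59, γ = 1/√(1 − 0.59²) = 1/√0.6519 = 1.2385.
Lab-frame lifetime: Δt = γτ = 1.2385 × 12.4 ns = 15.357 ns.
Distance: d = vΔt = 0.59 × 2.998×10⁸ m/s × 1.5357×10^-8 s = 2.72 m.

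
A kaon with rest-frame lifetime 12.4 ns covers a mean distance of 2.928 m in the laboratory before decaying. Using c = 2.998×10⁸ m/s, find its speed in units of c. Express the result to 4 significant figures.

0.6187c

Let x = d/(cτ) = 2.928 m / (2.998×10⁸ m/s × 1.240×10^-8 s) = 0.78762. Since d = βγcτ, x = βγ = β/√(1−β²).
Solving: β² = x²/(1+x²) = 0.620345/1.620345 = 0.382847, so β = 0.6187.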